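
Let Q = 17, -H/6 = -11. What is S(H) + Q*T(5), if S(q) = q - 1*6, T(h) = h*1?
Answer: 145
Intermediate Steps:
H = 66 (H = -6*(-11) = 66)
T(h) = h
S(q) = -6 + q (S(q) = q - 6 = -6 + q)
S(H) + Q*T(5) = (-6 + 66) + 17*5 = 60 + 85 = 145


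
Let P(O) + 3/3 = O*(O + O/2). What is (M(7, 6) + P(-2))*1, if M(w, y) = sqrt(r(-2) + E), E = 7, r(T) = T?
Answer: 5 + sqrt(5) ≈ 7.2361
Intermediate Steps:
P(O) = -1 + 3*O**2/2 (P(O) = -1 + O*(O + O/2) = -1 + O*(3*O/2) = -1 + 3*O**2/2)
M(w, y) = sqrt(5) (M(w, y) = sqrt(-2 + 7) = sqrt(5))
(M(7, 6) + P(-2))*1 = (sqrt(5) + (-1 + (3/2)*(-2)**2))*1 = (sqrt(5) + (-1 + (3/2)*4))*1 = (sqrt(5) + (-1 + 6))*1 = (sqrt(5) + 5)*1 = (5 + sqrt(5))*1 = 5 + sqrt(5)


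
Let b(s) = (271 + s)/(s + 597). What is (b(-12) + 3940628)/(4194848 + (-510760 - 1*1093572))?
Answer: 2305267639/1515451860 ≈ 1.5212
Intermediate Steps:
b(s) = (271 + s)/(597 + s)
(b(-12) + 3940628)/(4194848 + (-510760 - 1*1093572)) = ((271 - 12)/(597 - 12) + 3940628)/(4194848 + (-510760 - 1*1093572)) = (259/585 + 3940628)/(4194848 + (-510760 - 1093572)) = ((1/585)*259 + 3940628)/(4194848 - 1604332) = (259/585 + 3940628)/2590516 = (2305267639/585)*(1/2590516) = 2305267639/1515451860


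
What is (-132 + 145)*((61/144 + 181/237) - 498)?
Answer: -73472633/11376 ≈ -6458.6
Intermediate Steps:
(-132 + 145)*((61/144 + 181/237) - 498) = 13*((61*(1/144) + 181*(1/237)) - 498) = 13*((61/144 + 181/237) - 498) = 13*(13507/11376 - 498) = 13*(-5651741/11376) = -73472633/11376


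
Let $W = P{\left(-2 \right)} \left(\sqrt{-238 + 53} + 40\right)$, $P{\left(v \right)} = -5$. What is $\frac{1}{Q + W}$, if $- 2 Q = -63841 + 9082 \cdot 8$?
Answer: $- \frac{3686}{16986945} + \frac{4 i \sqrt{185}}{16986945} \approx -0.00021699 + 3.2028 \cdot 10^{-6} i$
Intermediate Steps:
$W = -200 - 5 i \sqrt{185}$ ($W = - 5 \left(\sqrt{-238 + 53} + 40\right) = - 5 \left(\sqrt{-185} + 40\right) = - 5 \left(i \sqrt{185} + 40\right) = - 5 \left(40 + i \sqrt{185}\right) = -200 - 5 i \sqrt{185} \approx -200.0 - 68.007 i$)
$Q = - \frac{8815}{2}$ ($Q = - \frac{-63841 + 9082 \cdot 8}{2} = - \frac{-63841 + 72656}{2} = \left(- \frac{1}{2}\right) 8815 = - \frac{8815}{2} \approx -4407.5$)
$\frac{1}{Q + W} = \frac{1}{- \frac{8815}{2} - \left(200 + 5 i \sqrt{185}\right)} = \frac{1}{- \frac{9215}{2} - 5 i \sqrt{185}}$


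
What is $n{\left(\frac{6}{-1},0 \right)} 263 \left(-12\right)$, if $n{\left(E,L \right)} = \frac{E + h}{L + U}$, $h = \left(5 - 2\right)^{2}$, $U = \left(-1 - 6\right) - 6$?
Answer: $\frac{9468}{13} \approx 728.31$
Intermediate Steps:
$U = -13$ ($U = \left(-1 - 6\right) - 6 = -7 - 6 = -13$)
$h = 9$ ($h = 3^{2} = 9$)
$n{\left(E,L \right)} = \frac{9 + E}{-13 + L}$ ($n{\left(E,L \right)} = \frac{E + 9}{L - 13} = \frac{9 + E}{-13 + L}$)
$n{\left(\frac{6}{-1},0 \right)} 263 \left(-12\right) = \frac{9 + \frac{6}{-1}}{-13 + 0} \cdot 263 \left(-12\right) = \frac{9 + 6 \left(-1\right)}{-13} \cdot 263 \left(-12\right) = - \frac{9 - 6}{13} \cdot 263 \left(-12\right) = \left(- \frac{1}{13}\right) 3 \cdot 263 \left(-12\right) = \left(- \frac{3}{13}\right) 263 \left(-12\right) = \left(- \frac{789}{13}\right) \left(-12\right) = \frac{9468}{13}$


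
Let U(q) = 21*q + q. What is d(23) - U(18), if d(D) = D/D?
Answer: -395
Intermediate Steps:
d(D) = 1
U(q) = 22*q
d(23) - U(18) = 1 - 22*18 = 1 - 1*396 = 1 - 396 = -395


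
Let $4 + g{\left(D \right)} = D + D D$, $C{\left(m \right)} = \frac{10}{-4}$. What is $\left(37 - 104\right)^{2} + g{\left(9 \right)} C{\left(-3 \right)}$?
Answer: $4274$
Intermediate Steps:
$C{\left(m \right)} = - \frac{5}{2}$ ($C{\left(m \right)} = 10 \left(- \frac{1}{4}\right) = - \frac{5}{2}$)
$g{\left(D \right)} = -4 + D + D^{2}$ ($g{\left(D \right)} = -4 + \left(D + D D\right) = -4 + \left(D + D^{2}\right) = -4 + D + D^{2}$)
$\left(37 - 104\right)^{2} + g{\left(9 \right)} C{\left(-3 \right)} = \left(37 - 104\right)^{2} + \left(-4 + 9 + 9^{2}\right) \left(- \frac{5}{2}\right) = \left(-67\right)^{2} + \left(-4 + 9 + 81\right) \left(- \frac{5}{2}\right) = 4489 + 86 \left(- \frac{5}{2}\right) = 4489 - 215 = 4274$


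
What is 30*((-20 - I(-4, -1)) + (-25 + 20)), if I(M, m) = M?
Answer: -630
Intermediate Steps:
30*((-20 - I(-4, -1)) + (-25 + 20)) = 30*((-20 - 1*(-4)) + (-25 + 20)) = 30*((-20 + 4) - 5) = 30*(-16 - 5) = 30*(-21) = -630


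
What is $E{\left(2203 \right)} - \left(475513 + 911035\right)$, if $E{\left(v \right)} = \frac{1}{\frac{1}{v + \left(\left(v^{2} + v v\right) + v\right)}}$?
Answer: $8324276$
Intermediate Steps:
$E{\left(v \right)} = 2 v + 2 v^{2}$ ($E{\left(v \right)} = \frac{1}{\frac{1}{v + \left(\left(v^{2} + v^{2}\right) + v\right)}} = \frac{1}{\frac{1}{v + \left(2 v^{2} + v\right)}} = \frac{1}{\frac{1}{v + \left(v + 2 v^{2}\right)}} = \frac{1}{\frac{1}{2 v + 2 v^{2}}} = 2 v + 2 v^{2}$)
$E{\left(2203 \right)} - \left(475513 + 911035\right) = 2 \cdot 2203 \left(1 + 2203\right) - \left(475513 + 911035\right) = 2 \cdot 2203 \cdot 2204 - 1386548 = 9710824 - 1386548 = 8324276$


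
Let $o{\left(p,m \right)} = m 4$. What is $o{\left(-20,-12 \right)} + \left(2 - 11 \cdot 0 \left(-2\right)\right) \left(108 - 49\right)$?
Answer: $70$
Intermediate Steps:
$o{\left(p,m \right)} = 4 m$
$o{\left(-20,-12 \right)} + \left(2 - 11 \cdot 0 \left(-2\right)\right) \left(108 - 49\right) = 4 \left(-12\right) + \left(2 - 11 \cdot 0 \left(-2\right)\right) \left(108 - 49\right) = -48 + \left(2 - 0\right) \left(108 - 49\right) = -48 + \left(2 + 0\right) 59 = -48 + 2 \cdot 59 = -48 + 118 = 70$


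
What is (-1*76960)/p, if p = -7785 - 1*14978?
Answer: 5920/1751 ≈ 3.3809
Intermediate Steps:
p = -22763 (p = -7785 - 14978 = -22763)
(-1*76960)/p = -1*76960/(-22763) = -76960*(-1/22763) = 5920/1751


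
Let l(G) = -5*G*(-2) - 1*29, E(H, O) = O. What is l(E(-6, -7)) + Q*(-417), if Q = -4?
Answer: 1569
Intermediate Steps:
l(G) = -29 + 10*G (l(G) = 10*G - 29 = -29 + 10*G)
l(E(-6, -7)) + Q*(-417) = (-29 + 10*(-7)) - 4*(-417) = (-29 - 70) + 1668 = -99 + 1668 = 1569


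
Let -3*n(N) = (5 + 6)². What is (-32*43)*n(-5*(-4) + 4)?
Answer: 166496/3 ≈ 55499.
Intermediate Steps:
n(N) = -121/3 (n(N) = -(5 + 6)²/3 = -⅓*11² = -⅓*121 = -121/3)
(-32*43)*n(-5*(-4) + 4) = -32*43*(-121/3) = -1376*(-121/3) = 166496/3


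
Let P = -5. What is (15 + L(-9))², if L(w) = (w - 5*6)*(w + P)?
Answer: 314721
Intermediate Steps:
L(w) = (-30 + w)*(-5 + w) (L(w) = (w - 5*6)*(w - 5) = (w - 30)*(-5 + w) = (-30 + w)*(-5 + w))
(15 + L(-9))² = (15 + (150 + (-9)² - 35*(-9)))² = (15 + (150 + 81 + 315))² = (15 + 546)² = 561² = 314721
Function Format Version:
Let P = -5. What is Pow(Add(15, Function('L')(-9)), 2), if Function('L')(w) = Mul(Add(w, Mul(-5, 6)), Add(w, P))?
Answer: 314721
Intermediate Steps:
Function('L')(w) = Mul(Add(-30, w), Add(-5, w)) (Function('L')(w) = Mul(Add(w, Mul(-5, 6)), Add(w, -5)) = Mul(Add(w, -30), Add(-5, w)) = Mul(Add(-30, w), Add(-5, w)))
Pow(Add(15, Function('L')(-9)), 2) = Pow(Add(15, Add(150, Pow(-9, 2), Mul(-35, -9))), 2) = Pow(Add(15, Add(150, 81, 315)), 2) = Pow(Add(15, 546), 2) = Pow(561, 2) = 314721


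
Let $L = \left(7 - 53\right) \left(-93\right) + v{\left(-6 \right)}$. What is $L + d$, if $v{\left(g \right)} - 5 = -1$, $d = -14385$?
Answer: $-10103$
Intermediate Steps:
$v{\left(g \right)} = 4$ ($v{\left(g \right)} = 5 - 1 = 4$)
$L = 4282$ ($L = \left(7 - 53\right) \left(-93\right) + 4 = \left(-46\right) \left(-93\right) + 4 = 4278 + 4 = 4282$)
$L + d = 4282 - 14385 = -10103$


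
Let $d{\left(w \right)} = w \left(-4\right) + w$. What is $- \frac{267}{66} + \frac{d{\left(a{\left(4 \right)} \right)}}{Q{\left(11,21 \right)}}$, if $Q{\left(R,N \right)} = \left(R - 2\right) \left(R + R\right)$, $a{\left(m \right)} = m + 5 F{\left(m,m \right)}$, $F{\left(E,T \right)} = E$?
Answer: $- \frac{97}{22} \approx -4.4091$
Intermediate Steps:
$a{\left(m \right)} = 6 m$ ($a{\left(m \right)} = m + 5 m = 6 m$)
$Q{\left(R,N \right)} = 2 R \left(-2 + R\right)$ ($Q{\left(R,N \right)} = \left(-2 + R\right) 2 R = 2 R \left(-2 + R\right)$)
$d{\left(w \right)} = - 3 w$ ($d{\left(w \right)} = - 4 w + w = - 3 w$)
$- \frac{267}{66} + \frac{d{\left(a{\left(4 \right)} \right)}}{Q{\left(11,21 \right)}} = - \frac{267}{66} + \frac{\left(-3\right) 6 \cdot 4}{2 \cdot 11 \left(-2 + 11\right)} = \left(-267\right) \frac{1}{66} + \frac{\left(-3\right) 24}{2 \cdot 11 \cdot 9} = - \frac{89}{22} - \frac{72}{198} = - \frac{89}{22} - \frac{4}{11} = - \frac{97}{22}$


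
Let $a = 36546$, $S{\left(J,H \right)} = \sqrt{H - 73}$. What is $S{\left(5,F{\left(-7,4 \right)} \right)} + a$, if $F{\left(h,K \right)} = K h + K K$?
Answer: $36546 + i \sqrt{85} \approx 36546.0 + 9.2195 i$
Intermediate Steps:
$F{\left(h,K \right)} = K^{2} + K h$ ($F{\left(h,K \right)} = K h + K^{2} = K^{2} + K h$)
$S{\left(J,H \right)} = \sqrt{-73 + H}$
$S{\left(5,F{\left(-7,4 \right)} \right)} + a = \sqrt{-73 + 4 \left(4 - 7\right)} + 36546 = \sqrt{-73 + 4 \left(-3\right)} + 36546 = \sqrt{-73 - 12} + 36546 = \sqrt{-85} + 36546 = i \sqrt{85} + 36546 = 36546 + i \sqrt{85}$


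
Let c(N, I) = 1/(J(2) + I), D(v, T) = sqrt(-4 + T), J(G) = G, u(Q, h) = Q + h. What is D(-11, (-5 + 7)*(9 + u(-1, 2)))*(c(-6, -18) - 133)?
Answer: -2129/4 ≈ -532.25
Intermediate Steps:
c(N, I) = 1/(2 + I)
D(-11, (-5 + 7)*(9 + u(-1, 2)))*(c(-6, -18) - 133) = sqrt(-4 + (-5 + 7)*(9 + (-1 + 2)))*(1/(2 - 18) - 133) = sqrt(-4 + 2*(9 + 1))*(1/(-16) - 133) = sqrt(-4 + 2*10)*(-1/16 - 133) = sqrt(-4 + 20)*(-2129/16) = sqrt(16)*(-2129/16) = 4*(-2129/16) = -2129/4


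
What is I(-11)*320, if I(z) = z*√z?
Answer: -3520*I*√11 ≈ -11675.0*I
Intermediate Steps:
I(z) = z^(3/2)
I(-11)*320 = (-11)^(3/2)*320 = -11*I*√11*320 = -3520*I*√11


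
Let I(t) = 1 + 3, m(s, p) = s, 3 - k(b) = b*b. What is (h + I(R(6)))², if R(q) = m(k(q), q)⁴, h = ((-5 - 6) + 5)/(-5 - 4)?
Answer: 196/9 ≈ 21.778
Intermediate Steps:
k(b) = 3 - b² (k(b) = 3 - b*b = 3 - b²)
h = ⅔ (h = (-11 + 5)/(-9) = -6*(-⅑) = ⅔ ≈ 0.66667)
R(q) = (3 - q²)⁴
I(t) = 4
(h + I(R(6)))² = (⅔ + 4)² = (14/3)² = 196/9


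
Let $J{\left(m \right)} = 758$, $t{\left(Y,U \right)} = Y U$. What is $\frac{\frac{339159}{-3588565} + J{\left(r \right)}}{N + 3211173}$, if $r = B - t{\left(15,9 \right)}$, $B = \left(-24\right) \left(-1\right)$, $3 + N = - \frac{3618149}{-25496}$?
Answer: $\frac{69343845158056}{293815942905556985} \approx 0.00023601$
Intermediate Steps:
$t{\left(Y,U \right)} = U Y$
$N = \frac{3541661}{25496}$ ($N = -3 - \frac{3618149}{-25496} = -3 - - \frac{3618149}{25496} = -3 + \frac{3618149}{25496} = \frac{3541661}{25496} \approx 138.91$)
$B = 24$
$r = -111$ ($r = 24 - 9 \cdot 15 = 24 - 135 = -111$)
$\frac{\frac{339159}{-3588565} + J{\left(r \right)}}{N + 3211173} = \frac{\frac{339159}{-3588565} + 758}{\frac{3541661}{25496} + 3211173} = \frac{339159 \left(- \frac{1}{3588565}\right) + 758}{\frac{81875608469}{25496}} = \left(- \frac{339159}{3588565} + 758\right) \frac{25496}{81875608469} = \frac{2719793111}{3588565} \cdot \frac{25496}{81875608469} = \frac{69343845158056}{293815942905556985}$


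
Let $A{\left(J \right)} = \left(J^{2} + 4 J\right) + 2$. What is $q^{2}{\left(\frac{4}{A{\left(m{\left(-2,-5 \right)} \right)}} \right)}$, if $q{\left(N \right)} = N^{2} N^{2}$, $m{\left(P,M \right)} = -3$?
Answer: $65536$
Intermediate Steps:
$A{\left(J \right)} = 2 + J^{2} + 4 J$
$q{\left(N \right)} = N^{4}$
$q^{2}{\left(\frac{4}{A{\left(m{\left(-2,-5 \right)} \right)}} \right)} = \left(\left(\frac{4}{2 + \left(-3\right)^{2} + 4 \left(-3\right)}\right)^{4}\right)^{2} = \left(\left(\frac{4}{2 + 9 - 12}\right)^{4}\right)^{2} = \left(\left(\frac{4}{-1}\right)^{4}\right)^{2} = \left(\left(4 \left(-1\right)\right)^{4}\right)^{2} = \left(\left(-4\right)^{4}\right)^{2} = 256^{2} = 65536$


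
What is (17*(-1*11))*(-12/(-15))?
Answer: -748/5 ≈ -149.60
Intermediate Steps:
(17*(-1*11))*(-12/(-15)) = (17*(-11))*(-12*(-1/15)) = -187*⅘ = -748/5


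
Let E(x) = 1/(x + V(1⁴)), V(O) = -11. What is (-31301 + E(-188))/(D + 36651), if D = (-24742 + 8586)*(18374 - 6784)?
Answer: 6228900/37255066411 ≈ 0.00016720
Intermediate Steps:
D = -187248040 (D = -16156*11590 = -187248040)
E(x) = 1/(-11 + x) (E(x) = 1/(x - 11) = 1/(-11 + x))
(-31301 + E(-188))/(D + 36651) = (-31301 + 1/(-11 - 188))/(-187248040 + 36651) = (-31301 + 1/(-199))/(-187211389) = (-31301 - 1/199)*(-1/187211389) = -6228900/199*(-1/187211389) = 6228900/37255066411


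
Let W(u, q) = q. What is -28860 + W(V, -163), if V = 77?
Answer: -29023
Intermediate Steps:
-28860 + W(V, -163) = -28860 - 163 = -29023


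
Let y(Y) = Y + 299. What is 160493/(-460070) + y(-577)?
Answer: -128059953/460070 ≈ -278.35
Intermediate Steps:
y(Y) = 299 + Y
160493/(-460070) + y(-577) = 160493/(-460070) + (299 - 577) = 160493*(-1/460070) - 278 = -160493/460070 - 278 = -128059953/460070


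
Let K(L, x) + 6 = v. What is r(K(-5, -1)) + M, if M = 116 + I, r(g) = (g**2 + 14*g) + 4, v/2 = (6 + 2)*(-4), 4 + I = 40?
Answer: 4076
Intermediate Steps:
I = 36 (I = -4 + 40 = 36)
v = -64 (v = 2*((6 + 2)*(-4)) = 2*(8*(-4)) = 2*(-32) = -64)
K(L, x) = -70 (K(L, x) = -6 - 64 = -70)
r(g) = 4 + g**2 + 14*g
M = 152 (M = 116 + 36 = 152)
r(K(-5, -1)) + M = (4 + (-70)**2 + 14*(-70)) + 152 = (4 + 4900 - 980) + 152 = 3924 + 152 = 4076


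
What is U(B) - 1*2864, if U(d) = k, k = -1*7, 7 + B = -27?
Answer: -2871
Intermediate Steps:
B = -34 (B = -7 - 27 = -34)
k = -7
U(d) = -7
U(B) - 1*2864 = -7 - 1*2864 = -7 - 2864 = -2871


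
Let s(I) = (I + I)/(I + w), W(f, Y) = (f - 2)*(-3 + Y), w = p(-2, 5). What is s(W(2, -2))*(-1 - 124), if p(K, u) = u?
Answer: 0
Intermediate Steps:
w = 5
W(f, Y) = (-3 + Y)*(-2 + f) (W(f, Y) = (-2 + f)*(-3 + Y) = (-3 + Y)*(-2 + f))
s(I) = 2*I/(5 + I) (s(I) = (I + I)/(I + 5) = (2*I)/(5 + I) = 2*I/(5 + I))
s(W(2, -2))*(-1 - 124) = (2*(6 - 3*2 - 2*(-2) - 2*2)/(5 + (6 - 3*2 - 2*(-2) - 2*2)))*(-1 - 124) = (2*(6 - 6 + 4 - 4)/(5 + (6 - 6 + 4 - 4)))*(-125) = (2*0/(5 + 0))*(-125) = (2*0/5)*(-125) = (2*0*(⅕))*(-125) = 0*(-125) = 0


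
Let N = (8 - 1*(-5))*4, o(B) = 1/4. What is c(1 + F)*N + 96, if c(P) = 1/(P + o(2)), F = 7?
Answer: 3376/33 ≈ 102.30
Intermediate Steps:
o(B) = ¼
c(P) = 1/(¼ + P) (c(P) = 1/(P + ¼) = 1/(¼ + P))
N = 52 (N = (8 + 5)*4 = 13*4 = 52)
c(1 + F)*N + 96 = (4/(1 + 4*(1 + 7)))*52 + 96 = (4/(1 + 4*8))*52 + 96 = (4/(1 + 32))*52 + 96 = (4/33)*52 + 96 = 208/33 + 96 = 3376/33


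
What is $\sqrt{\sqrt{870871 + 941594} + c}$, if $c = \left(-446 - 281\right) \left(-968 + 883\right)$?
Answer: $\sqrt{61795 + 3 \sqrt{201385}} \approx 251.28$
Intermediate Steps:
$c = 61795$ ($c = \left(-446 - 281\right) \left(-85\right) = \left(-727\right) \left(-85\right) = 61795$)
$\sqrt{\sqrt{870871 + 941594} + c} = \sqrt{\sqrt{870871 + 941594} + 61795} = \sqrt{\sqrt{1812465} + 61795} = \sqrt{3 \sqrt{201385} + 61795} = \sqrt{61795 + 3 \sqrt{201385}}$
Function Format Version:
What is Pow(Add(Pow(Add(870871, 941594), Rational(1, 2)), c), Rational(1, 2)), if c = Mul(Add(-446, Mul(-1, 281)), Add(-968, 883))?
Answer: Pow(Add(61795, Mul(3, Pow(201385, Rational(1, 2)))), Rational(1, 2)) ≈ 251.28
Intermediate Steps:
c = 61795 (c = Mul(Add(-446, -281), -85) = Mul(-727, -85) = 61795)
Pow(Add(Pow(Add(870871, 941594), Rational(1, 2)), c), Rational(1, 2)) = Pow(Add(Pow(Add(870871, 941594), Rational(1, 2)), 61795), Rational(1, 2)) = Pow(Add(Pow(1812465, Rational(1, 2)), 61795), Rational(1, 2)) = Pow(Add(Mul(3, Pow(201385, Rational(1, 2))), 61795), Rational(1, 2)) = Pow(Add(61795, Mul(3, Pow(201385, Rational(1, 2)))), Rational(1, 2))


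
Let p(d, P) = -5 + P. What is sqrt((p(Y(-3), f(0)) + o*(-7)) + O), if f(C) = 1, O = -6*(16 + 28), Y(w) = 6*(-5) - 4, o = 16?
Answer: 2*I*sqrt(95) ≈ 19.494*I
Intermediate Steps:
Y(w) = -34 (Y(w) = -30 - 4 = -34)
O = -264 (O = -6*44 = -264)
sqrt((p(Y(-3), f(0)) + o*(-7)) + O) = sqrt(((-5 + 1) + 16*(-7)) - 264) = sqrt((-4 - 112) - 264) = sqrt(-116 - 264) = sqrt(-380) = 2*I*sqrt(95)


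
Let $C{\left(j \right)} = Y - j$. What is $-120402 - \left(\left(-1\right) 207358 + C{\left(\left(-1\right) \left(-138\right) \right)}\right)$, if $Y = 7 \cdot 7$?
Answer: $87045$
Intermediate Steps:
$Y = 49$
$C{\left(j \right)} = 49 - j$
$-120402 - \left(\left(-1\right) 207358 + C{\left(\left(-1\right) \left(-138\right) \right)}\right) = -120402 - \left(\left(-1\right) 207358 + \left(49 - \left(-1\right) \left(-138\right)\right)\right) = -120402 - \left(-207358 + \left(49 - 138\right)\right) = -120402 - \left(-207358 - 89\right) = -120402 - -207447 = -120402 + 207447 = 87045$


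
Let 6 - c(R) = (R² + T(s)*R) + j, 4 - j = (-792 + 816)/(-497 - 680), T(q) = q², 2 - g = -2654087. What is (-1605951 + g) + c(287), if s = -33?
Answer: 768849332/1177 ≈ 6.5323e+5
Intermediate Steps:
g = 2654089 (g = 2 - 1*(-2654087) = 2 + 2654087 = 2654089)
j = 4732/1177 (j = 4 - (-792 + 816)/(-497 - 680) = 4 - 24/(-1177) = 4 - 24*(-1)/1177 = 4 - 1*(-24/1177) = 4 + 24/1177 = 4732/1177 ≈ 4.0204)
c(R) = 2330/1177 - R² - 1089*R (c(R) = 6 - ((R² + (-33)²*R) + 4732/1177) = 6 - ((R² + 1089*R) + 4732/1177) = 6 - (4732/1177 + R² + 1089*R) = 6 + (-4732/1177 - R² - 1089*R) = 2330/1177 - R² - 1089*R)
(-1605951 + g) + c(287) = (-1605951 + 2654089) + (2330/1177 - 1*287² - 1089*287) = 1048138 + (2330/1177 - 1*82369 - 312543) = 1048138 + (2330/1177 - 82369 - 312543) = 1048138 - 464809094/1177 = 768849332/1177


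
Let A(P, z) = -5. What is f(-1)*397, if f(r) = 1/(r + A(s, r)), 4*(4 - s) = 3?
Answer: -397/6 ≈ -66.167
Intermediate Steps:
s = 13/4 (s = 4 - ¼*3 = 4 - ¾ = 13/4 ≈ 3.2500)
f(r) = 1/(-5 + r) (f(r) = 1/(r - 5) = 1/(-5 + r))
f(-1)*397 = 397/(-5 - 1) = 397/(-6) = -⅙*397 = -397/6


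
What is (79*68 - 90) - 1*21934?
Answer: -16652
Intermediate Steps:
(79*68 - 90) - 1*21934 = (5372 - 90) - 21934 = 5282 - 21934 = -16652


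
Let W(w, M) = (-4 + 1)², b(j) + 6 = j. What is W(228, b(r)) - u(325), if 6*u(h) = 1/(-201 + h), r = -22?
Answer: 6695/744 ≈ 8.9987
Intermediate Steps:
b(j) = -6 + j
u(h) = 1/(6*(-201 + h))
W(w, M) = 9 (W(w, M) = (-3)² = 9)
W(228, b(r)) - u(325) = 9 - 1/(6*(-201 + 325)) = 9 - 1/(6*124) = 9 - 1*1/744 = 9 - 1/744 = 6695/744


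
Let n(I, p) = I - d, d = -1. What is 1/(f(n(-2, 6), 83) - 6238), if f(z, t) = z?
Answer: -1/6239 ≈ -0.00016028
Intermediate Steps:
n(I, p) = 1 + I (n(I, p) = I - 1*(-1) = I + 1 = 1 + I)
1/(f(n(-2, 6), 83) - 6238) = 1/((1 - 2) - 6238) = 1/(-1 - 6238) = 1/(-6239) = -1/6239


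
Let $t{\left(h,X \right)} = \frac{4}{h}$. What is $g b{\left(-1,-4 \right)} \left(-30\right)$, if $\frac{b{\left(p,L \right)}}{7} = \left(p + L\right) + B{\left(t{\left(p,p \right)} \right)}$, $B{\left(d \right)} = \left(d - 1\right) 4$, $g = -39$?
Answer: $-204750$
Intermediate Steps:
$B{\left(d \right)} = -4 + 4 d$ ($B{\left(d \right)} = \left(-1 + d\right) 4 = -4 + 4 d$)
$b{\left(p,L \right)} = -28 + 7 L + 7 p + \frac{112}{p}$ ($b{\left(p,L \right)} = 7 \left(\left(p + L\right) - \left(4 - 4 \frac{4}{p}\right)\right) = 7 \left(\left(L + p\right) - \left(4 - \frac{16}{p}\right)\right) = 7 \left(-4 + L + p + \frac{16}{p}\right) = -28 + 7 L + 7 p + \frac{112}{p}$)
$g b{\left(-1,-4 \right)} \left(-30\right) = - 39 \left(-28 + 7 \left(-4\right) + 7 \left(-1\right) + \frac{112}{-1}\right) \left(-30\right) = - 39 \left(-28 - 28 - 7 + 112 \left(-1\right)\right) \left(-30\right) = - 39 \left(-28 - 28 - 7 - 112\right) \left(-30\right) = \left(-39\right) \left(-175\right) \left(-30\right) = 6825 \left(-30\right) = -204750$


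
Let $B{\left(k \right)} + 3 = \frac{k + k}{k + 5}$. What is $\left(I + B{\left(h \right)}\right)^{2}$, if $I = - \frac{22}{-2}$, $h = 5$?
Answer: $81$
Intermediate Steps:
$B{\left(k \right)} = -3 + \frac{2 k}{5 + k}$ ($B{\left(k \right)} = -3 + \frac{k + k}{k + 5} = -3 + \frac{2 k}{5 + k}$)
$I = 11$ ($I = \left(-22\right) \left(- \frac{1}{2}\right) = 11$)
$\left(I + B{\left(h \right)}\right)^{2} = \left(11 + \frac{-15 - 5}{5 + 5}\right)^{2} = \left(11 + \frac{-15 - 5}{10}\right)^{2} = \left(11 + \frac{1}{10} \left(-20\right)\right)^{2} = \left(11 - 2\right)^{2} = 9^{2} = 81$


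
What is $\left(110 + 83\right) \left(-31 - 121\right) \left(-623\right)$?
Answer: $18276328$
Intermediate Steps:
$\left(110 + 83\right) \left(-31 - 121\right) \left(-623\right) = 193 \left(-152\right) \left(-623\right) = \left(-29336\right) \left(-623\right) = 18276328$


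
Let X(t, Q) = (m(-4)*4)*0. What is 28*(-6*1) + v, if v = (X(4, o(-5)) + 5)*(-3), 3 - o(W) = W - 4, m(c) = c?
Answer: -183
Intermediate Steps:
o(W) = 7 - W (o(W) = 3 - (W - 4) = 3 - (-4 + W) = 3 + (4 - W) = 7 - W)
X(t, Q) = 0 (X(t, Q) = -4*4*0 = -16*0 = 0)
v = -15 (v = (0 + 5)*(-3) = 5*(-3) = -15)
28*(-6*1) + v = 28*(-6*1) - 15 = 28*(-6) - 15 = -168 - 15 = -183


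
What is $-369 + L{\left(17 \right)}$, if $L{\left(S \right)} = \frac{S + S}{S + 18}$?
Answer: $- \frac{12881}{35} \approx -368.03$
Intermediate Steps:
$L{\left(S \right)} = \frac{2 S}{18 + S}$
$-369 + L{\left(17 \right)} = -369 + 2 \cdot 17 \frac{1}{18 + 17} = -369 + 2 \cdot 17 \cdot \frac{1}{35} = -369 + \frac{34}{35} = - \frac{12881}{35}$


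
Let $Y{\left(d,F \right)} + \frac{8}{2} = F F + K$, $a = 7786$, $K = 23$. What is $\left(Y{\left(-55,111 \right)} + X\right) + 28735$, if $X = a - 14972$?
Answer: $33889$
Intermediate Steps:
$Y{\left(d,F \right)} = 19 + F^{2}$ ($Y{\left(d,F \right)} = -4 + \left(F F + 23\right) = -4 + \left(F^{2} + 23\right) = -4 + \left(23 + F^{2}\right) = 19 + F^{2}$)
$X = -7186$ ($X = 7786 - 14972 = -7186$)
$\left(Y{\left(-55,111 \right)} + X\right) + 28735 = \left(\left(19 + 111^{2}\right) - 7186\right) + 28735 = \left(\left(19 + 12321\right) - 7186\right) + 28735 = \left(12340 - 7186\right) + 28735 = 5154 + 28735 = 33889$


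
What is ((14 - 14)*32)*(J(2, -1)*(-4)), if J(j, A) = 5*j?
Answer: 0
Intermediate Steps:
((14 - 14)*32)*(J(2, -1)*(-4)) = ((14 - 14)*32)*((5*2)*(-4)) = (0*32)*(10*(-4)) = 0*(-40) = 0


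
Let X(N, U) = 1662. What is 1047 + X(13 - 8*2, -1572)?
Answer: 2709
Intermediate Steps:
1047 + X(13 - 8*2, -1572) = 1047 + 1662 = 2709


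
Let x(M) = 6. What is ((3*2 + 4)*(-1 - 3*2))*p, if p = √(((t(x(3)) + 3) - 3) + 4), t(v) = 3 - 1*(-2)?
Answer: -210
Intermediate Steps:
t(v) = 5 (t(v) = 3 + 2 = 5)
p = 3 (p = √(((5 + 3) - 3) + 4) = √((8 - 3) + 4) = √(5 + 4) = √9 = 3)
((3*2 + 4)*(-1 - 3*2))*p = ((3*2 + 4)*(-1 - 3*2))*3 = ((6 + 4)*(-1 - 6))*3 = (10*(-7))*3 = -70*3 = -210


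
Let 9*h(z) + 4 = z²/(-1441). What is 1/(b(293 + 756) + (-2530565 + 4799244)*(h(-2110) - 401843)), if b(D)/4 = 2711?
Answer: -12969/11833338165929513 ≈ -1.0960e-12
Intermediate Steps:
h(z) = -4/9 - z²/12969 (h(z) = -4/9 + (z²/(-1441))/9 = -4/9 + (z²*(-1/1441))/9 = -4/9 + (-z²/1441)/9 = -4/9 - z²/12969)
b(D) = 10844 (b(D) = 4*2711 = 10844)
1/(b(293 + 756) + (-2530565 + 4799244)*(h(-2110) - 401843)) = 1/(10844 + (-2530565 + 4799244)*((-4/9 - 1/12969*(-2110)²) - 401843)) = 1/(10844 + 2268679*((-4/9 - 1/12969*4452100) - 401843)) = 1/(10844 + 2268679*((-4/9 - 4452100/12969) - 401843)) = 1/(10844 + 2268679*(-4457864/12969 - 401843)) = 1/(10844 + 2268679*(-5215959731/12969)) = 1/(10844 - 11833338306565349/12969) = 1/(-11833338165929513/12969) = -12969/11833338165929513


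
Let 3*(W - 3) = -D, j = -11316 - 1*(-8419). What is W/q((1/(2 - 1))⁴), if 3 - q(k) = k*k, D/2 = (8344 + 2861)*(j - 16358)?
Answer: 143834853/2 ≈ 7.1917e+7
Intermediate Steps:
j = -2897 (j = -11316 + 8419 = -2897)
D = -431504550 (D = 2*((8344 + 2861)*(-2897 - 16358)) = 2*(11205*(-19255)) = 2*(-215752275) = -431504550)
q(k) = 3 - k² (q(k) = 3 - k*k = 3 - k²)
W = 143834853 (W = 3 + (-1*(-431504550))/3 = 3 + (⅓)*431504550 = 3 + 143834850 = 143834853)
W/q((1/(2 - 1))⁴) = 143834853/(3 - ((1/(2 - 1))⁴)²) = 143834853/(3 - ((1/1)⁴)²) = 143834853/(3 - (1⁴)²) = 143834853/(3 - 1*1²) = 143834853/(3 - 1*1) = 143834853/(3 - 1) = 143834853/2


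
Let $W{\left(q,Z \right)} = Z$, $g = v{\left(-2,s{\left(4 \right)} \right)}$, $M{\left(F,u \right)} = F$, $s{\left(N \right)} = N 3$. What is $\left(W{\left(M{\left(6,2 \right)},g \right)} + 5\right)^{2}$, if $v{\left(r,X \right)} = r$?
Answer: $9$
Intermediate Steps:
$s{\left(N \right)} = 3 N$
$g = -2$
$\left(W{\left(M{\left(6,2 \right)},g \right)} + 5\right)^{2} = \left(-2 + 5\right)^{2} = 3^{2} = 9$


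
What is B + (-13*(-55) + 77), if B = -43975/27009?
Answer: 21347153/27009 ≈ 790.37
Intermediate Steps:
B = -43975/27009 (B = -43975*1/27009 = -43975/27009 ≈ -1.6282)
B + (-13*(-55) + 77) = -43975/27009 + (-13*(-55) + 77) = -43975/27009 + (715 + 77) = -43975/27009 + 792 = 21347153/27009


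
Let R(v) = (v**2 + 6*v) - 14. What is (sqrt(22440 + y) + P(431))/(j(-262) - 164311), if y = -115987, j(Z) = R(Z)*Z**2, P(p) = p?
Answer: 431/4602965041 + I*sqrt(93547)/4602965041 ≈ 9.3635e-8 + 6.6447e-8*I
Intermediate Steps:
R(v) = -14 + v**2 + 6*v
j(Z) = Z**2*(-14 + Z**2 + 6*Z) (j(Z) = (-14 + Z**2 + 6*Z)*Z**2 = Z**2*(-14 + Z**2 + 6*Z))
(sqrt(22440 + y) + P(431))/(j(-262) - 164311) = (sqrt(22440 - 115987) + 431)/((-262)**2*(-14 + (-262)**2 + 6*(-262)) - 164311) = (sqrt(-93547) + 431)/(68644*(-14 + 68644 - 1572) - 164311) = (I*sqrt(93547) + 431)/(68644*67058 - 164311) = (431 + I*sqrt(93547))/(4603129352 - 164311) = (431 + I*sqrt(93547))/4602965041 = (431 + I*sqrt(93547))*(1/4602965041) = 431/4602965041 + I*sqrt(93547)/4602965041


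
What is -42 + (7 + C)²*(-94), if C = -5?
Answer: -418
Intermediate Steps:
-42 + (7 + C)²*(-94) = -42 + (7 - 5)²*(-94) = -42 + 2²*(-94) = -42 + 4*(-94) = -42 - 376 = -418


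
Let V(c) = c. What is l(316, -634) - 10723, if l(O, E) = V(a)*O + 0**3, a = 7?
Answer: -8511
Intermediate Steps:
l(O, E) = 7*O (l(O, E) = 7*O + 0**3 = 7*O + 0 = 7*O)
l(316, -634) - 10723 = 7*316 - 10723 = 2212 - 10723 = -8511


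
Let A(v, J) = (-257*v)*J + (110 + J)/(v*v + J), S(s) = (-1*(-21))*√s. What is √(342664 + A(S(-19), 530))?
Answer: √(21110427834504 - 176220709648410*I*√19)/7849 ≈ 2531.4 - 2462.8*I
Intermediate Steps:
S(s) = 21*√s
A(v, J) = (110 + J)/(J + v²) - 257*J*v (A(v, J) = -257*J*v + (110 + J)/(v² + J) = -257*J*v + (110 + J)/(J + v²) = (110 + J)/(J + v²) - 257*J*v)
√(342664 + A(S(-19), 530)) = √(342664 + (110 + 530 - 257*530*(21*√(-19))³ - 257*21*√(-19)*530²)/(530 + (21*√(-19))²)) = √(342664 + (110 + 530 - 257*530*(21*(I*√19))³ - 257*21*(I*√19)*280900)/(530 + (21*(I*√19))²)) = √(342664 + (110 + 530 - 257*530*(21*I*√19)³ - 257*21*I*√19*280900)/(530 + (21*I*√19)²)) = √(342664 + (110 + 530 - 257*530*(-175959*I*√19) - 1516017300*I*√19)/(530 - 8379)) = √(342664 + (110 + 530 + 23967375390*I*√19 - 1516017300*I*√19)/(-7849)) = √(342664 - (640 + 22451358090*I*√19)/7849) = √(342664 + (-640/7849 - 2860410*I*√19)) = √(2689569096/7849 - 2860410*I*√19)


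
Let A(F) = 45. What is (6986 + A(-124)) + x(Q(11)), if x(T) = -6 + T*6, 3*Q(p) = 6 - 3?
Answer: 7031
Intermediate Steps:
Q(p) = 1 (Q(p) = (6 - 3)/3 = (1/3)*3 = 1)
x(T) = -6 + 6*T
(6986 + A(-124)) + x(Q(11)) = (6986 + 45) + (-6 + 6*1) = 7031 + (-6 + 6) = 7031 + 0 = 7031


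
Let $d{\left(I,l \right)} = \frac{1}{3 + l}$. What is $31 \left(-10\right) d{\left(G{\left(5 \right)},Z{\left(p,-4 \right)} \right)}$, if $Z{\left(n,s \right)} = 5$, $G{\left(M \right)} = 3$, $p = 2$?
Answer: $- \frac{155}{4} \approx -38.75$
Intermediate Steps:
$31 \left(-10\right) d{\left(G{\left(5 \right)},Z{\left(p,-4 \right)} \right)} = \frac{31 \left(-10\right)}{3 + 5} = - \frac{310}{8} = \left(-310\right) \frac{1}{8} = - \frac{155}{4}$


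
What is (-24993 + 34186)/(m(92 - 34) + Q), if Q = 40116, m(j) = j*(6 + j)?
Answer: 9193/43828 ≈ 0.20975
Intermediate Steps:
(-24993 + 34186)/(m(92 - 34) + Q) = (-24993 + 34186)/((92 - 34)*(6 + (92 - 34)) + 40116) = 9193/(58*(6 + 58) + 40116) = 9193/(58*64 + 40116) = 9193/(3712 + 40116) = 9193/43828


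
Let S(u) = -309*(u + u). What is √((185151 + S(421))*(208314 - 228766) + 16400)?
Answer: 2*√383617151 ≈ 39172.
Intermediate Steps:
S(u) = -618*u
√((185151 + S(421))*(208314 - 228766) + 16400) = √((185151 - 618*421)*(208314 - 228766) + 16400) = √((185151 - 260178)*(-20452) + 16400) = √(-75027*(-20452) + 16400) = √(1534452204 + 16400) = √1534468604 = 2*√383617151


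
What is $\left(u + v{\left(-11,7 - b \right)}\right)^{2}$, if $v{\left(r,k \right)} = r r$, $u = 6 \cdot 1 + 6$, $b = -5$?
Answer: $17689$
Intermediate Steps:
$u = 12$ ($u = 6 + 6 = 12$)
$v{\left(r,k \right)} = r^{2}$
$\left(u + v{\left(-11,7 - b \right)}\right)^{2} = \left(12 + \left(-11\right)^{2}\right)^{2} = \left(12 + 121\right)^{2} = 133^{2} = 17689$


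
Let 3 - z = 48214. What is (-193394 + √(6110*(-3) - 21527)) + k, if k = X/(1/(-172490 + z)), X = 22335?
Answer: -4929550229 + I*√39857 ≈ -4.9296e+9 + 199.64*I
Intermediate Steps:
z = -48211 (z = 3 - 1*48214 = 3 - 48214 = -48211)
k = -4929356835 (k = 22335/(1/(-172490 - 48211)) = 22335/(1/(-220701)) = 22335/(-1/220701) = 22335*(-220701) = -4929356835)
(-193394 + √(6110*(-3) - 21527)) + k = (-193394 + √(6110*(-3) - 21527)) - 4929356835 = (-193394 + √(-18330 - 21527)) - 4929356835 = (-193394 + √(-39857)) - 4929356835 = (-193394 + I*√39857) - 4929356835 = -4929550229 + I*√39857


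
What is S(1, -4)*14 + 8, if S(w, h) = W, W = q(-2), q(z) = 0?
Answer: 8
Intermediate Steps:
W = 0
S(w, h) = 0
S(1, -4)*14 + 8 = 0*14 + 8 = 0 + 8 = 8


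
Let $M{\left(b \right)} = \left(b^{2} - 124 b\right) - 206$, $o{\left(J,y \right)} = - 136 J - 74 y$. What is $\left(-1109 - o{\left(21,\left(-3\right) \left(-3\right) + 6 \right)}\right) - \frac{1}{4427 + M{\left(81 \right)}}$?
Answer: $\frac{2108465}{738} \approx 2857.0$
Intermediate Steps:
$M{\left(b \right)} = -206 + b^{2} - 124 b$
$\left(-1109 - o{\left(21,\left(-3\right) \left(-3\right) + 6 \right)}\right) - \frac{1}{4427 + M{\left(81 \right)}} = \left(-1109 - \left(\left(-136\right) 21 - 74 \left(\left(-3\right) \left(-3\right) + 6\right)\right)\right) - \frac{1}{4427 - \left(10250 - 6561\right)} = \left(-1109 - \left(-2856 - 74 \left(9 + 6\right)\right)\right) - \frac{1}{4427 - 3689} = \left(-1109 - \left(-2856 - 1110\right)\right) - \frac{1}{4427 - 3689} = \left(-1109 - \left(-2856 - 1110\right)\right) - \frac{1}{738} = \left(-1109 - -3966\right) - \frac{1}{738} = \left(-1109 + 3966\right) - \frac{1}{738} = 2857 - \frac{1}{738} = \frac{2108465}{738}$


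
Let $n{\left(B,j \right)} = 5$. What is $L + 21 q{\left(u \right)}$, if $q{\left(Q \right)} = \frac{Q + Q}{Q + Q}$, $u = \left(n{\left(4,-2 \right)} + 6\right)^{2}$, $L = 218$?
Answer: $239$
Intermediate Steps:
$u = 121$ ($u = \left(5 + 6\right)^{2} = 11^{2} = 121$)
$q{\left(Q \right)} = 1$ ($q{\left(Q \right)} = \frac{2 Q}{2 Q} = 2 Q \frac{1}{2 Q} = 1$)
$L + 21 q{\left(u \right)} = 218 + 21 \cdot 1 = 218 + 21 = 239$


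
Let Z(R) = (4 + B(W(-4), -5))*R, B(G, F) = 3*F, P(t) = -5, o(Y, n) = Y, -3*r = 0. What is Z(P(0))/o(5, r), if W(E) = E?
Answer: 11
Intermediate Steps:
r = 0 (r = -⅓*0 = 0)
Z(R) = -11*R (Z(R) = (4 + 3*(-5))*R = (4 - 15)*R = -11*R)
Z(P(0))/o(5, r) = -11*(-5)/5 = 55*(⅕) = 11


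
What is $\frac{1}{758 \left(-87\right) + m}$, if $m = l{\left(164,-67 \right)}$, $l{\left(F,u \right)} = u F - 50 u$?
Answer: $- \frac{1}{73584} \approx -1.359 \cdot 10^{-5}$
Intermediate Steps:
$l{\left(F,u \right)} = - 50 u + F u$ ($l{\left(F,u \right)} = F u - 50 u = - 50 u + F u$)
$m = -7638$ ($m = - 67 \left(-50 + 164\right) = \left(-67\right) 114 = -7638$)
$\frac{1}{758 \left(-87\right) + m} = \frac{1}{758 \left(-87\right) - 7638} = \frac{1}{-65946 - 7638} = \frac{1}{-73584} = - \frac{1}{73584}$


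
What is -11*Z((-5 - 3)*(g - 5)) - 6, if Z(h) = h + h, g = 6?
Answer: 170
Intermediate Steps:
Z(h) = 2*h
-11*Z((-5 - 3)*(g - 5)) - 6 = -22*(-5 - 3)*(6 - 5) - 6 = -22*(-8*1) - 6 = -22*(-8) - 6 = -11*(-16) - 6 = 176 - 6 = 170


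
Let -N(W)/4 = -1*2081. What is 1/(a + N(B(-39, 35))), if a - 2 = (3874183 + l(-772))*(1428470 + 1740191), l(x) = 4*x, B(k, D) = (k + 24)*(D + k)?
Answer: 1/12266187762121 ≈ 8.1525e-14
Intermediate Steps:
B(k, D) = (24 + k)*(D + k)
N(W) = 8324 (N(W) = -(-4)*2081 = -4*(-2081) = 8324)
a = 12266187753797 (a = 2 + (3874183 + 4*(-772))*(1428470 + 1740191) = 2 + (3874183 - 3088)*3168661 = 2 + 3871095*3168661 = 2 + 12266187753795 = 12266187753797)
1/(a + N(B(-39, 35))) = 1/(12266187753797 + 8324) = 1/12266187762121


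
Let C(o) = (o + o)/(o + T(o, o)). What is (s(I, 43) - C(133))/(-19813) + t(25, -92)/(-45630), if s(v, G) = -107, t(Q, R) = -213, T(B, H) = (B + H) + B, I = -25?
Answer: 1520899/150677865 ≈ 0.010094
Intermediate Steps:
T(B, H) = H + 2*B
C(o) = ½ (C(o) = (o + o)/(o + (o + 2*o)) = (2*o)/(o + 3*o) = (2*o)/((4*o)) = (2*o)*(1/(4*o)) = ½)
(s(I, 43) - C(133))/(-19813) + t(25, -92)/(-45630) = (-107 - 1*½)/(-19813) - 213/(-45630) = (-107 - ½)*(-1/19813) - 213*(-1/45630) = -215/2*(-1/19813) + 71/15210 = 215/39626 + 71/15210 = 1520899/150677865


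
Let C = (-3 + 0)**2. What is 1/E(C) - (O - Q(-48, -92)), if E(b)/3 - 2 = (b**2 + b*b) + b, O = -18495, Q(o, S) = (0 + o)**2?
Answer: 10794682/519 ≈ 20799.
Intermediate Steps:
Q(o, S) = o**2
C = 9 (C = (-3)**2 = 9)
E(b) = 6 + 3*b + 6*b**2 (E(b) = 6 + 3*((b**2 + b*b) + b) = 6 + 3*((b**2 + b**2) + b) = 6 + 3*(2*b**2 + b) = 6 + 3*(b + 2*b**2) = 6 + (3*b + 6*b**2) = 6 + 3*b + 6*b**2)
1/E(C) - (O - Q(-48, -92)) = 1/(6 + 3*9 + 6*9**2) - (-18495 - 1*(-48)**2) = 1/(6 + 27 + 6*81) - (-18495 - 1*2304) = 1/(6 + 27 + 486) - (-18495 - 2304) = 1/519 - 1*(-20799) = 1/519 + 20799 = 10794682/519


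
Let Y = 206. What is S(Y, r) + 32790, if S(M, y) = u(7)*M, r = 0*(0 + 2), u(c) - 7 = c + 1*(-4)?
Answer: 34850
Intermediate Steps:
u(c) = 3 + c (u(c) = 7 + (c + 1*(-4)) = 7 + (c - 4) = 7 + (-4 + c) = 3 + c)
r = 0 (r = 0*2 = 0)
S(M, y) = 10*M (S(M, y) = (3 + 7)*M = 10*M)
S(Y, r) + 32790 = 10*206 + 32790 = 2060 + 32790 = 34850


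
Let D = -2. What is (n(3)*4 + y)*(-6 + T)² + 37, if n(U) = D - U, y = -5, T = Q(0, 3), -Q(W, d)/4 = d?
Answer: -8063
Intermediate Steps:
Q(W, d) = -4*d
T = -12 (T = -4*3 = -12)
n(U) = -2 - U
(n(3)*4 + y)*(-6 + T)² + 37 = ((-2 - 1*3)*4 - 5)*(-6 - 12)² + 37 = ((-2 - 3)*4 - 5)*(-18)² + 37 = (-5*4 - 5)*324 + 37 = (-20 - 5)*324 + 37 = -25*324 + 37 = -8100 + 37 = -8063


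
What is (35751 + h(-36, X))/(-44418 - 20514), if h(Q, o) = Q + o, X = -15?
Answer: -425/773 ≈ -0.54981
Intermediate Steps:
(35751 + h(-36, X))/(-44418 - 20514) = (35751 + (-36 - 15))/(-44418 - 20514) = (35751 - 51)/(-64932) = 35700*(-1/64932) = -425/773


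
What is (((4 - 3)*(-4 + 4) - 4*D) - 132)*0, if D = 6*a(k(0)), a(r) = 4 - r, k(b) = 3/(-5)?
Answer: 0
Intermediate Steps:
k(b) = -⅗ (k(b) = 3*(-⅕) = -⅗)
D = 138/5 (D = 6*(4 - 1*(-⅗)) = 6*(4 + ⅗) = 6*(23/5) = 138/5 ≈ 27.600)
(((4 - 3)*(-4 + 4) - 4*D) - 132)*0 = (((4 - 3)*(-4 + 4) - 4*138/5) - 132)*0 = ((1*0 - 552/5) - 132)*0 = ((0 - 552/5) - 132)*0 = (-552/5 - 132)*0 = -1212/5*0 = 0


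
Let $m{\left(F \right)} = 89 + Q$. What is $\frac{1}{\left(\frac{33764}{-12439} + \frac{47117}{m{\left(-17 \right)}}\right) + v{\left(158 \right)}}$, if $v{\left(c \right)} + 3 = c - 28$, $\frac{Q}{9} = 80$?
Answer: $\frac{10063151}{1836793464} \approx 0.0054787$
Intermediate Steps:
$Q = 720$ ($Q = 9 \cdot 80 = 720$)
$m{\left(F \right)} = 809$ ($m{\left(F \right)} = 89 + 720 = 809$)
$v{\left(c \right)} = -31 + c$ ($v{\left(c \right)} = -3 + \left(c - 28\right) = -3 + \left(-28 + c\right) = -31 + c$)
$\frac{1}{\left(\frac{33764}{-12439} + \frac{47117}{m{\left(-17 \right)}}\right) + v{\left(158 \right)}} = \frac{1}{\left(\frac{33764}{-12439} + \frac{47117}{809}\right) + \left(-31 + 158\right)} = \frac{1}{\left(33764 \left(- \frac{1}{12439}\right) + 47117 \cdot \frac{1}{809}\right) + 127} = \frac{1}{\left(- \frac{33764}{12439} + \frac{47117}{809}\right) + 127} = \frac{1}{\frac{558773287}{10063151} + 127} = \frac{1}{\frac{1836793464}{10063151}} = \frac{10063151}{1836793464}$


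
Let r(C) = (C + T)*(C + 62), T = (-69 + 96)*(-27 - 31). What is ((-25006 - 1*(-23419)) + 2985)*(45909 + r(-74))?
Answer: 91693422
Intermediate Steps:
T = -1566 (T = 27*(-58) = -1566)
r(C) = (-1566 + C)*(62 + C) (r(C) = (C - 1566)*(C + 62) = (-1566 + C)*(62 + C))
((-25006 - 1*(-23419)) + 2985)*(45909 + r(-74)) = ((-25006 - 1*(-23419)) + 2985)*(45909 + (-97092 + (-74)² - 1504*(-74))) = ((-25006 + 23419) + 2985)*(45909 + (-97092 + 5476 + 111296)) = (-1587 + 2985)*(45909 + 19680) = 1398*65589 = 91693422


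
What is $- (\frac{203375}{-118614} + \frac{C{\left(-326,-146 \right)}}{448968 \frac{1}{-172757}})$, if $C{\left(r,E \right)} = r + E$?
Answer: $- \frac{10235717271}{56895182} \approx -179.9$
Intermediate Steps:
$C{\left(r,E \right)} = E + r$
$- (\frac{203375}{-118614} + \frac{C{\left(-326,-146 \right)}}{448968 \frac{1}{-172757}}) = - (\frac{203375}{-118614} + \frac{-146 - 326}{448968 \frac{1}{-172757}}) = - (203375 \left(- \frac{1}{118614}\right) - \frac{472}{448968 \left(- \frac{1}{172757}\right)}) = - (- \frac{203375}{118614} - \frac{472}{- \frac{34536}{13289}}) = - (- \frac{203375}{118614} - - \frac{784051}{4317}) = - (- \frac{203375}{118614} + \frac{784051}{4317}) = \left(-1\right) \frac{10235717271}{56895182} = - \frac{10235717271}{56895182}$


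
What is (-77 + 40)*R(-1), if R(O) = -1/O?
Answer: -37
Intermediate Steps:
(-77 + 40)*R(-1) = (-77 + 40)*(-1/(-1)) = -(-37)*(-1) = -37*1 = -37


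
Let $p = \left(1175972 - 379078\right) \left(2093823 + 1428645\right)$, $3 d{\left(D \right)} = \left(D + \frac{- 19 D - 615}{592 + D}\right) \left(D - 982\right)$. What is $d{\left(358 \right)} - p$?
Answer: $- \frac{1333341001435232}{475} \approx -2.807 \cdot 10^{12}$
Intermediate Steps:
$d{\left(D \right)} = \frac{\left(-982 + D\right) \left(D + \frac{-615 - 19 D}{592 + D}\right)}{3}$ ($d{\left(D \right)} = \frac{\left(D + \frac{- 19 D - 615}{592 + D}\right) \left(D - 982\right)}{3} = \frac{\left(D + \frac{-615 - 19 D}{592 + D}\right) \left(-982 + D\right)}{3} = \frac{\left(-982 + D\right) \left(D + \frac{-615 - 19 D}{592 + D}\right)}{3}$)
$p = 2807033614392$ ($p = 796894 \cdot 3522468 = 2807033614392$)
$d{\left(358 \right)} - p = \frac{603930 + 358^{3} - 201661758 - 409 \cdot 358^{2}}{3 \left(592 + 358\right)} - 2807033614392 = \frac{603930 + 45882712 - 201661758 - 52419076}{3 \cdot 950} - 2807033614392 = \frac{1}{3} \cdot \frac{1}{950} \left(603930 + 45882712 - 201661758 - 52419076\right) - 2807033614392 = \frac{1}{3} \cdot \frac{1}{950} \left(-207594192\right) - 2807033614392 = - \frac{34599032}{475} - 2807033614392 = - \frac{1333341001435232}{475}$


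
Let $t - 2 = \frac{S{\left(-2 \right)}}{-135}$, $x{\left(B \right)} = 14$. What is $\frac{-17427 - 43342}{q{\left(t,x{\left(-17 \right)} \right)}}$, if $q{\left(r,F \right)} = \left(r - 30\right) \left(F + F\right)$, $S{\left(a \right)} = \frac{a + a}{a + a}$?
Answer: $\frac{8203815}{105868} \approx 77.491$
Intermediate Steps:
$S{\left(a \right)} = 1$ ($S{\left(a \right)} = \frac{2 a}{2 a} = 2 a \frac{1}{2 a} = 1$)
$t = \frac{269}{135}$ ($t = 2 + 1 \frac{1}{-135} = 2 + 1 \left(- \frac{1}{135}\right) = 2 - \frac{1}{135} = \frac{269}{135} \approx 1.9926$)
$q{\left(r,F \right)} = 2 F \left(-30 + r\right)$ ($q{\left(r,F \right)} = \left(-30 + r\right) 2 F = 2 F \left(-30 + r\right)$)
$\frac{-17427 - 43342}{q{\left(t,x{\left(-17 \right)} \right)}} = \frac{-17427 - 43342}{2 \cdot 14 \left(-30 + \frac{269}{135}\right)} = - \frac{60769}{2 \cdot 14 \left(- \frac{3781}{135}\right)} = - \frac{60769}{- \frac{105868}{135}} = \left(-60769\right) \left(- \frac{135}{105868}\right) = \frac{8203815}{105868}$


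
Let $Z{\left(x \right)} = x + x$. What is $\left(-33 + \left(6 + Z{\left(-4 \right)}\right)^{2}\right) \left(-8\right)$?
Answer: $232$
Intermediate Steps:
$Z{\left(x \right)} = 2 x$
$\left(-33 + \left(6 + Z{\left(-4 \right)}\right)^{2}\right) \left(-8\right) = \left(-33 + \left(6 + 2 \left(-4\right)\right)^{2}\right) \left(-8\right) = \left(-33 + \left(6 - 8\right)^{2}\right) \left(-8\right) = \left(-33 + \left(-2\right)^{2}\right) \left(-8\right) = \left(-33 + 4\right) \left(-8\right) = \left(-29\right) \left(-8\right) = 232$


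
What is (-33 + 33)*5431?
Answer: 0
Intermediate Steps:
(-33 + 33)*5431 = 0*5431 = 0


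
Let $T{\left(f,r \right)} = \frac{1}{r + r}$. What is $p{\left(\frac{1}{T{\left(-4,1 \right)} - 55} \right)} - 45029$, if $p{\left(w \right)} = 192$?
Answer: $-44837$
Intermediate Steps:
$T{\left(f,r \right)} = \frac{1}{2 r}$
$p{\left(\frac{1}{T{\left(-4,1 \right)} - 55} \right)} - 45029 = 192 - 45029 = -44837$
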